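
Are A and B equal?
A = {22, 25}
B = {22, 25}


Two sets are equal iff they have exactly the same elements.
A = {22, 25}
B = {22, 25}
Same elements → A = B

Yes, A = B


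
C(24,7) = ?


C(n,k) = n! / (k!(n-k)!)
C(24,7) = 24! / (7!17!)
= 346104

C(24,7) = 346104


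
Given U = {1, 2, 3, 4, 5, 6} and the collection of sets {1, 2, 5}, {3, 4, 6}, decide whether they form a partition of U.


A partition requires: (1) non-empty parts, (2) pairwise disjoint, (3) union = U
Parts: {1, 2, 5}, {3, 4, 6}
Union of parts: {1, 2, 3, 4, 5, 6}
U = {1, 2, 3, 4, 5, 6}
All non-empty? True
Pairwise disjoint? True
Covers U? True

Yes, valid partition


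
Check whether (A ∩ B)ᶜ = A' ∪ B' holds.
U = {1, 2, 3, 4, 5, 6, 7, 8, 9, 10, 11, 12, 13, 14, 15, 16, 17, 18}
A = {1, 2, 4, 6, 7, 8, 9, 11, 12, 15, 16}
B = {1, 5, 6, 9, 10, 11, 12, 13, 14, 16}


LHS: A ∩ B = {1, 6, 9, 11, 12, 16}
(A ∩ B)' = U \ (A ∩ B) = {2, 3, 4, 5, 7, 8, 10, 13, 14, 15, 17, 18}
A' = {3, 5, 10, 13, 14, 17, 18}, B' = {2, 3, 4, 7, 8, 15, 17, 18}
Claimed RHS: A' ∪ B' = {2, 3, 4, 5, 7, 8, 10, 13, 14, 15, 17, 18}
Identity is VALID: LHS = RHS = {2, 3, 4, 5, 7, 8, 10, 13, 14, 15, 17, 18} ✓

Identity is valid. (A ∩ B)' = A' ∪ B' = {2, 3, 4, 5, 7, 8, 10, 13, 14, 15, 17, 18}


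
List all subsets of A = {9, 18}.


|A| = 2, so |P(A)| = 2^2 = 4
Enumerate subsets by cardinality (0 to 2):
∅, {9}, {18}, {9, 18}

P(A) has 4 subsets: ∅, {9}, {18}, {9, 18}


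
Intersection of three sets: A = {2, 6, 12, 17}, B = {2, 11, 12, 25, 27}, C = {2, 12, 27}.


A ∩ B = {2, 12}
(A ∩ B) ∩ C = {2, 12}

A ∩ B ∩ C = {2, 12}


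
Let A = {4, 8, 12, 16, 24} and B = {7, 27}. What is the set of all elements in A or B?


A ∪ B = all elements in A or B (or both)
A = {4, 8, 12, 16, 24}
B = {7, 27}
A ∪ B = {4, 7, 8, 12, 16, 24, 27}

A ∪ B = {4, 7, 8, 12, 16, 24, 27}


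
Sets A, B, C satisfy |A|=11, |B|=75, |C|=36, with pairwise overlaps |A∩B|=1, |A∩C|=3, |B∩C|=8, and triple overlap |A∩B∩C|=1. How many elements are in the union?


|A∪B∪C| = |A|+|B|+|C| - |A∩B|-|A∩C|-|B∩C| + |A∩B∩C|
= 11+75+36 - 1-3-8 + 1
= 122 - 12 + 1
= 111

|A ∪ B ∪ C| = 111


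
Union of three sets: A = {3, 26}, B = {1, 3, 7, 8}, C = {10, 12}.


A ∪ B = {1, 3, 7, 8, 26}
(A ∪ B) ∪ C = {1, 3, 7, 8, 10, 12, 26}

A ∪ B ∪ C = {1, 3, 7, 8, 10, 12, 26}


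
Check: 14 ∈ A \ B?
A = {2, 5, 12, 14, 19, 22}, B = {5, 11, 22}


A = {2, 5, 12, 14, 19, 22}, B = {5, 11, 22}
A \ B = elements in A but not in B
A \ B = {2, 12, 14, 19}
Checking if 14 ∈ A \ B
14 is in A \ B → True

14 ∈ A \ B


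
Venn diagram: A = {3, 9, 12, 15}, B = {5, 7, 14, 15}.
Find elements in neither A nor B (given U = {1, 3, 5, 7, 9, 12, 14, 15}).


A = {3, 9, 12, 15}
B = {5, 7, 14, 15}
Region: in neither A nor B (given U = {1, 3, 5, 7, 9, 12, 14, 15})
Elements: {1}

Elements in neither A nor B (given U = {1, 3, 5, 7, 9, 12, 14, 15}): {1}


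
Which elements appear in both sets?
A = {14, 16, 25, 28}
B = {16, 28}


A ∩ B = elements in both A and B
A = {14, 16, 25, 28}
B = {16, 28}
A ∩ B = {16, 28}

A ∩ B = {16, 28}


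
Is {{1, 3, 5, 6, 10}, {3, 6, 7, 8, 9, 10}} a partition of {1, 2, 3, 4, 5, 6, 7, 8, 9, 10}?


A partition requires: (1) non-empty parts, (2) pairwise disjoint, (3) union = U
Parts: {1, 3, 5, 6, 10}, {3, 6, 7, 8, 9, 10}
Union of parts: {1, 3, 5, 6, 7, 8, 9, 10}
U = {1, 2, 3, 4, 5, 6, 7, 8, 9, 10}
All non-empty? True
Pairwise disjoint? False
Covers U? False

No, not a valid partition


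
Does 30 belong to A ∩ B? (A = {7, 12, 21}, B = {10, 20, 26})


A = {7, 12, 21}, B = {10, 20, 26}
A ∩ B = elements in both A and B
A ∩ B = ∅
Checking if 30 ∈ A ∩ B
30 is not in A ∩ B → False

30 ∉ A ∩ B


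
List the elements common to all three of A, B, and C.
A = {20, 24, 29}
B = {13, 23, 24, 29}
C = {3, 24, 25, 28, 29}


A ∩ B = {24, 29}
(A ∩ B) ∩ C = {24, 29}

A ∩ B ∩ C = {24, 29}


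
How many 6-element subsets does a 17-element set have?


C(n,k) = n! / (k!(n-k)!)
C(17,6) = 17! / (6!11!)
= 12376

C(17,6) = 12376


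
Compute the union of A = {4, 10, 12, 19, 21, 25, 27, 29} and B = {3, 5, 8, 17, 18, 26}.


A ∪ B = all elements in A or B (or both)
A = {4, 10, 12, 19, 21, 25, 27, 29}
B = {3, 5, 8, 17, 18, 26}
A ∪ B = {3, 4, 5, 8, 10, 12, 17, 18, 19, 21, 25, 26, 27, 29}

A ∪ B = {3, 4, 5, 8, 10, 12, 17, 18, 19, 21, 25, 26, 27, 29}


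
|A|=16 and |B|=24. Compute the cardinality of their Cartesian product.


|A × B| = |A| × |B|
= 16 × 24
= 384

|A × B| = 384


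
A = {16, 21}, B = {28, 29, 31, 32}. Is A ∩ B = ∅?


Disjoint means A ∩ B = ∅.
A ∩ B = ∅
A ∩ B = ∅, so A and B are disjoint.

Yes, A and B are disjoint


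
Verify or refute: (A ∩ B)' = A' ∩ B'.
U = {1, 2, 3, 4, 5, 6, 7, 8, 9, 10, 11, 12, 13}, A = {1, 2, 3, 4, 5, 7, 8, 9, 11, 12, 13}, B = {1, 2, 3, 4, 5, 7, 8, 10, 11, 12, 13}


LHS: A ∩ B = {1, 2, 3, 4, 5, 7, 8, 11, 12, 13}
(A ∩ B)' = U \ (A ∩ B) = {6, 9, 10}
A' = {6, 10}, B' = {6, 9}
Claimed RHS: A' ∩ B' = {6}
Identity is INVALID: LHS = {6, 9, 10} but the RHS claimed here equals {6}. The correct form is (A ∩ B)' = A' ∪ B'.

Identity is invalid: (A ∩ B)' = {6, 9, 10} but A' ∩ B' = {6}. The correct De Morgan law is (A ∩ B)' = A' ∪ B'.


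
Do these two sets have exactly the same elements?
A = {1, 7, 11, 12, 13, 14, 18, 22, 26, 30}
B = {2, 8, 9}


Two sets are equal iff they have exactly the same elements.
A = {1, 7, 11, 12, 13, 14, 18, 22, 26, 30}
B = {2, 8, 9}
Differences: {1, 2, 7, 8, 9, 11, 12, 13, 14, 18, 22, 26, 30}
A ≠ B

No, A ≠ B


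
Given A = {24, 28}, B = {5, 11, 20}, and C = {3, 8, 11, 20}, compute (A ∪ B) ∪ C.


A ∪ B = {5, 11, 20, 24, 28}
(A ∪ B) ∪ C = {3, 5, 8, 11, 20, 24, 28}

A ∪ B ∪ C = {3, 5, 8, 11, 20, 24, 28}


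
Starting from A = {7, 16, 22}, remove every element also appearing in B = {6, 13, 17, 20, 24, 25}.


A \ B = elements in A but not in B
A = {7, 16, 22}
B = {6, 13, 17, 20, 24, 25}
Remove from A any elements in B
A \ B = {7, 16, 22}

A \ B = {7, 16, 22}


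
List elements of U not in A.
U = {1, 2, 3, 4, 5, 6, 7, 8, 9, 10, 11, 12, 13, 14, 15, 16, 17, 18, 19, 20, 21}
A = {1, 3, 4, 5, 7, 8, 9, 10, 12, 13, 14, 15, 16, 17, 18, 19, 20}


Aᶜ = U \ A = elements in U but not in A
U = {1, 2, 3, 4, 5, 6, 7, 8, 9, 10, 11, 12, 13, 14, 15, 16, 17, 18, 19, 20, 21}
A = {1, 3, 4, 5, 7, 8, 9, 10, 12, 13, 14, 15, 16, 17, 18, 19, 20}
Aᶜ = {2, 6, 11, 21}

Aᶜ = {2, 6, 11, 21}


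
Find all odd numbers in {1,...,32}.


Checking each candidate:
Condition: odd numbers in {1,...,32}
Result = {1, 3, 5, 7, 9, 11, 13, 15, 17, 19, 21, 23, 25, 27, 29, 31}

{1, 3, 5, 7, 9, 11, 13, 15, 17, 19, 21, 23, 25, 27, 29, 31}


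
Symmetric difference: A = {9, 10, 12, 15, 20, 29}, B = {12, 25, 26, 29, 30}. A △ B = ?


A △ B = (A \ B) ∪ (B \ A) = elements in exactly one of A or B
A \ B = {9, 10, 15, 20}
B \ A = {25, 26, 30}
A △ B = {9, 10, 15, 20, 25, 26, 30}

A △ B = {9, 10, 15, 20, 25, 26, 30}


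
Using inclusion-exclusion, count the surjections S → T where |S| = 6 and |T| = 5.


n = |S| = 6, k = |T| = 5. Surjections via inclusion-exclusion:
S(n,k) = Σ(-1)^i × C(k,i) × (k-i)^n, i=0 to k
i=0: (-1)^0×C(5,0)×5^6 = 15625
i=1: (-1)^1×C(5,1)×4^6 = -20480
i=2: (-1)^2×C(5,2)×3^6 = 7290
i=3: (-1)^3×C(5,3)×2^6 = -640
i=4: (-1)^4×C(5,4)×1^6 = 5
i=5: (-1)^5×C(5,5)×0^6 = 0
Total = 1800

Number of surjections = 1800


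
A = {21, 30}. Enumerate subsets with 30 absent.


A subset of A that omits 30 is a subset of A \ {30}, so there are 2^(n-1) = 2^1 = 2 of them.
Subsets excluding 30: ∅, {21}

Subsets excluding 30 (2 total): ∅, {21}


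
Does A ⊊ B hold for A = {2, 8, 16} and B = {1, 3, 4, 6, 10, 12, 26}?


A ⊂ B requires: A ⊆ B AND A ≠ B.
A ⊆ B? No
A ⊄ B, so A is not a proper subset.

No, A is not a proper subset of B


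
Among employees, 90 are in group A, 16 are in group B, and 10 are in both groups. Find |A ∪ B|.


|A ∪ B| = |A| + |B| - |A ∩ B|
= 90 + 16 - 10
= 96

|A ∪ B| = 96


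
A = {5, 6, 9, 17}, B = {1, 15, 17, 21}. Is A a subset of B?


A ⊆ B means every element of A is in B.
Elements in A not in B: {5, 6, 9}
So A ⊄ B.

No, A ⊄ B


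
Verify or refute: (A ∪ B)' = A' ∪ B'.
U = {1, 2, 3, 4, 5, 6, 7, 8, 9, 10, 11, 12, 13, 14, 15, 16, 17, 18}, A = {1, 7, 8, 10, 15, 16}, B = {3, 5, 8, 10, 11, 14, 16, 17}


LHS: A ∪ B = {1, 3, 5, 7, 8, 10, 11, 14, 15, 16, 17}
(A ∪ B)' = U \ (A ∪ B) = {2, 4, 6, 9, 12, 13, 18}
A' = {2, 3, 4, 5, 6, 9, 11, 12, 13, 14, 17, 18}, B' = {1, 2, 4, 6, 7, 9, 12, 13, 15, 18}
Claimed RHS: A' ∪ B' = {1, 2, 3, 4, 5, 6, 7, 9, 11, 12, 13, 14, 15, 17, 18}
Identity is INVALID: LHS = {2, 4, 6, 9, 12, 13, 18} but the RHS claimed here equals {1, 2, 3, 4, 5, 6, 7, 9, 11, 12, 13, 14, 15, 17, 18}. The correct form is (A ∪ B)' = A' ∩ B'.

Identity is invalid: (A ∪ B)' = {2, 4, 6, 9, 12, 13, 18} but A' ∪ B' = {1, 2, 3, 4, 5, 6, 7, 9, 11, 12, 13, 14, 15, 17, 18}. The correct De Morgan law is (A ∪ B)' = A' ∩ B'.


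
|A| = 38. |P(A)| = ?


Number of subsets = 2^n
= 2^38
= 274877906944

|P(A)| = 274877906944


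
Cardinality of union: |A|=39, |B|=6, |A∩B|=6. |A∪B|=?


|A ∪ B| = |A| + |B| - |A ∩ B|
= 39 + 6 - 6
= 39

|A ∪ B| = 39


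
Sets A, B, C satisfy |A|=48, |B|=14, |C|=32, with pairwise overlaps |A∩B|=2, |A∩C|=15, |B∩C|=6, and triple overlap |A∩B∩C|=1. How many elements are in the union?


|A∪B∪C| = |A|+|B|+|C| - |A∩B|-|A∩C|-|B∩C| + |A∩B∩C|
= 48+14+32 - 2-15-6 + 1
= 94 - 23 + 1
= 72

|A ∪ B ∪ C| = 72


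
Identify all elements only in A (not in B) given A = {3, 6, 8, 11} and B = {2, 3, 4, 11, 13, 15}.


A = {3, 6, 8, 11}
B = {2, 3, 4, 11, 13, 15}
Region: only in A (not in B)
Elements: {6, 8}

Elements only in A (not in B): {6, 8}


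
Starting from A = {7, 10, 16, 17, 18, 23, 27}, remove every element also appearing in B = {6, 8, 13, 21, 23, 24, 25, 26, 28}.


A \ B = elements in A but not in B
A = {7, 10, 16, 17, 18, 23, 27}
B = {6, 8, 13, 21, 23, 24, 25, 26, 28}
Remove from A any elements in B
A \ B = {7, 10, 16, 17, 18, 27}

A \ B = {7, 10, 16, 17, 18, 27}


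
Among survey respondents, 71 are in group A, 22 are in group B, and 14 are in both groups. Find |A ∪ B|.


|A ∪ B| = |A| + |B| - |A ∩ B|
= 71 + 22 - 14
= 79

|A ∪ B| = 79


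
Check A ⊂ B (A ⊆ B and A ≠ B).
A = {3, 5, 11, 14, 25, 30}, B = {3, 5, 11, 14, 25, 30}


A ⊂ B requires: A ⊆ B AND A ≠ B.
A ⊆ B? Yes
A = B? Yes
A = B, so A is not a PROPER subset.

No, A is not a proper subset of B


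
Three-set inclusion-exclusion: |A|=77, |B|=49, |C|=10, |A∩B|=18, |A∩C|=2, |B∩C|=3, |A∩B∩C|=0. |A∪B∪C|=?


|A∪B∪C| = |A|+|B|+|C| - |A∩B|-|A∩C|-|B∩C| + |A∩B∩C|
= 77+49+10 - 18-2-3 + 0
= 136 - 23 + 0
= 113

|A ∪ B ∪ C| = 113


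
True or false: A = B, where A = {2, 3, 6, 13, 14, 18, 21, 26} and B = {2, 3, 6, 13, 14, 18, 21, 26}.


Two sets are equal iff they have exactly the same elements.
A = {2, 3, 6, 13, 14, 18, 21, 26}
B = {2, 3, 6, 13, 14, 18, 21, 26}
Same elements → A = B

Yes, A = B


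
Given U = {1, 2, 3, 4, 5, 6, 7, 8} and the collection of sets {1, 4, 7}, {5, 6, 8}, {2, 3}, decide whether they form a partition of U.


A partition requires: (1) non-empty parts, (2) pairwise disjoint, (3) union = U
Parts: {1, 4, 7}, {5, 6, 8}, {2, 3}
Union of parts: {1, 2, 3, 4, 5, 6, 7, 8}
U = {1, 2, 3, 4, 5, 6, 7, 8}
All non-empty? True
Pairwise disjoint? True
Covers U? True

Yes, valid partition


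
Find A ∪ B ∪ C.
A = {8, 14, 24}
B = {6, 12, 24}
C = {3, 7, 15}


A ∪ B = {6, 8, 12, 14, 24}
(A ∪ B) ∪ C = {3, 6, 7, 8, 12, 14, 15, 24}

A ∪ B ∪ C = {3, 6, 7, 8, 12, 14, 15, 24}


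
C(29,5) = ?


C(n,k) = n! / (k!(n-k)!)
C(29,5) = 29! / (5!24!)
= 118755

C(29,5) = 118755


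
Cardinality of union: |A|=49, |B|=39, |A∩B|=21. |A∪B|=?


|A ∪ B| = |A| + |B| - |A ∩ B|
= 49 + 39 - 21
= 67

|A ∪ B| = 67


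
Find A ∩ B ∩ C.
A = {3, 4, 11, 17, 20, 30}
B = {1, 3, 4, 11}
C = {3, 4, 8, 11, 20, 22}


A ∩ B = {3, 4, 11}
(A ∩ B) ∩ C = {3, 4, 11}

A ∩ B ∩ C = {3, 4, 11}


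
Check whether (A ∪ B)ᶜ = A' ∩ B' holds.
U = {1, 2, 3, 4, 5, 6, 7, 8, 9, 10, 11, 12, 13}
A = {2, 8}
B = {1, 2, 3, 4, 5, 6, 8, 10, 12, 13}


LHS: A ∪ B = {1, 2, 3, 4, 5, 6, 8, 10, 12, 13}
(A ∪ B)' = U \ (A ∪ B) = {7, 9, 11}
A' = {1, 3, 4, 5, 6, 7, 9, 10, 11, 12, 13}, B' = {7, 9, 11}
Claimed RHS: A' ∩ B' = {7, 9, 11}
Identity is VALID: LHS = RHS = {7, 9, 11} ✓

Identity is valid. (A ∪ B)' = A' ∩ B' = {7, 9, 11}


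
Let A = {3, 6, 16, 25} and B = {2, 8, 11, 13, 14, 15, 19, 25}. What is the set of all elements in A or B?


A ∪ B = all elements in A or B (or both)
A = {3, 6, 16, 25}
B = {2, 8, 11, 13, 14, 15, 19, 25}
A ∪ B = {2, 3, 6, 8, 11, 13, 14, 15, 16, 19, 25}

A ∪ B = {2, 3, 6, 8, 11, 13, 14, 15, 16, 19, 25}


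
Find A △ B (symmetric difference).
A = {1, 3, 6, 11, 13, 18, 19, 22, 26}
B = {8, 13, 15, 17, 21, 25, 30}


A △ B = (A \ B) ∪ (B \ A) = elements in exactly one of A or B
A \ B = {1, 3, 6, 11, 18, 19, 22, 26}
B \ A = {8, 15, 17, 21, 25, 30}
A △ B = {1, 3, 6, 8, 11, 15, 17, 18, 19, 21, 22, 25, 26, 30}

A △ B = {1, 3, 6, 8, 11, 15, 17, 18, 19, 21, 22, 25, 26, 30}


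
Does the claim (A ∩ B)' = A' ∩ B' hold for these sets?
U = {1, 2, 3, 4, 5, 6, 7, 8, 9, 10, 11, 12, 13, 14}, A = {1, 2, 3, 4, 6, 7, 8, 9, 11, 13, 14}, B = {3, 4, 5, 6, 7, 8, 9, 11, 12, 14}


LHS: A ∩ B = {3, 4, 6, 7, 8, 9, 11, 14}
(A ∩ B)' = U \ (A ∩ B) = {1, 2, 5, 10, 12, 13}
A' = {5, 10, 12}, B' = {1, 2, 10, 13}
Claimed RHS: A' ∩ B' = {10}
Identity is INVALID: LHS = {1, 2, 5, 10, 12, 13} but the RHS claimed here equals {10}. The correct form is (A ∩ B)' = A' ∪ B'.

Identity is invalid: (A ∩ B)' = {1, 2, 5, 10, 12, 13} but A' ∩ B' = {10}. The correct De Morgan law is (A ∩ B)' = A' ∪ B'.


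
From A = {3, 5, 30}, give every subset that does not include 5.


A subset of A that omits 5 is a subset of A \ {5}, so there are 2^(n-1) = 2^2 = 4 of them.
Subsets excluding 5: ∅, {3}, {30}, {3, 30}

Subsets excluding 5 (4 total): ∅, {3}, {30}, {3, 30}


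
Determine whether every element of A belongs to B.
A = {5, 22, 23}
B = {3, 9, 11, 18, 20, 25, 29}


A ⊆ B means every element of A is in B.
Elements in A not in B: {5, 22, 23}
So A ⊄ B.

No, A ⊄ B


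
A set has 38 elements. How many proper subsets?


Total subsets = 2^n = 2^38 = 274877906944
Proper subsets exclude the set itself: 2^n - 1
= 274877906944 - 1
= 274877906943

Number of proper subsets = 274877906943


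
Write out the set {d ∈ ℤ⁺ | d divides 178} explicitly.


Checking each candidate:
Condition: positive divisors of 178
Result = {1, 2, 89, 178}

{1, 2, 89, 178}


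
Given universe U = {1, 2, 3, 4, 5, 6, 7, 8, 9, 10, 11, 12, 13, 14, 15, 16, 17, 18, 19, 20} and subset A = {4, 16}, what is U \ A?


Aᶜ = U \ A = elements in U but not in A
U = {1, 2, 3, 4, 5, 6, 7, 8, 9, 10, 11, 12, 13, 14, 15, 16, 17, 18, 19, 20}
A = {4, 16}
Aᶜ = {1, 2, 3, 5, 6, 7, 8, 9, 10, 11, 12, 13, 14, 15, 17, 18, 19, 20}

Aᶜ = {1, 2, 3, 5, 6, 7, 8, 9, 10, 11, 12, 13, 14, 15, 17, 18, 19, 20}


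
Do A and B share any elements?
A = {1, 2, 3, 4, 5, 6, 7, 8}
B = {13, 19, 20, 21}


Disjoint means A ∩ B = ∅.
A ∩ B = ∅
A ∩ B = ∅, so A and B are disjoint.

No — A and B share no elements (A ∩ B = ∅), so they are disjoint


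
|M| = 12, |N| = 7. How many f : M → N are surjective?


n = |M| = 12, k = |N| = 7. Surjections via inclusion-exclusion:
S(n,k) = Σ(-1)^i × C(k,i) × (k-i)^n, i=0 to k
i=0: (-1)^0×C(7,0)×7^12 = 13841287201
i=1: (-1)^1×C(7,1)×6^12 = -15237476352
i=2: (-1)^2×C(7,2)×5^12 = 5126953125
i=3: (-1)^3×C(7,3)×4^12 = -587202560
i=4: (-1)^4×C(7,4)×3^12 = 18600435
i=5: (-1)^5×C(7,5)×2^12 = -86016
i=6: (-1)^6×C(7,6)×1^12 = 7
i=7: (-1)^7×C(7,7)×0^12 = 0
Total = 3162075840

Number of surjections = 3162075840


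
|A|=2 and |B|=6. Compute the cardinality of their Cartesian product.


|A × B| = |A| × |B|
= 2 × 6
= 12

|A × B| = 12


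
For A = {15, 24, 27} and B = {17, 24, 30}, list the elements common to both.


A ∩ B = elements in both A and B
A = {15, 24, 27}
B = {17, 24, 30}
A ∩ B = {24}

A ∩ B = {24}


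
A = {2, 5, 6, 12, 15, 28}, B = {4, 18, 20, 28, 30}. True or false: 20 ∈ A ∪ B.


A = {2, 5, 6, 12, 15, 28}, B = {4, 18, 20, 28, 30}
A ∪ B = all elements in A or B
A ∪ B = {2, 4, 5, 6, 12, 15, 18, 20, 28, 30}
Checking if 20 ∈ A ∪ B
20 is in A ∪ B → True

20 ∈ A ∪ B


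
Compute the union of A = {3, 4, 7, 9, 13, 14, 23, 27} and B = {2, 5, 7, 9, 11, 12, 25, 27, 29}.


A ∪ B = all elements in A or B (or both)
A = {3, 4, 7, 9, 13, 14, 23, 27}
B = {2, 5, 7, 9, 11, 12, 25, 27, 29}
A ∪ B = {2, 3, 4, 5, 7, 9, 11, 12, 13, 14, 23, 25, 27, 29}

A ∪ B = {2, 3, 4, 5, 7, 9, 11, 12, 13, 14, 23, 25, 27, 29}


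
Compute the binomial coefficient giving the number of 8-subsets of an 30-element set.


C(n,k) = n! / (k!(n-k)!)
C(30,8) = 30! / (8!22!)
= 5852925

C(30,8) = 5852925


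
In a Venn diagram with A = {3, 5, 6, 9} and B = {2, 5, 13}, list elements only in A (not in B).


A = {3, 5, 6, 9}
B = {2, 5, 13}
Region: only in A (not in B)
Elements: {3, 6, 9}

Elements only in A (not in B): {3, 6, 9}


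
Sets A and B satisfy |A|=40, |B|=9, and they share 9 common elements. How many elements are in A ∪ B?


|A ∪ B| = |A| + |B| - |A ∩ B|
= 40 + 9 - 9
= 40

|A ∪ B| = 40


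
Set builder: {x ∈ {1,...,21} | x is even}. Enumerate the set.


Checking each candidate:
Condition: even numbers in {1,...,21}
Result = {2, 4, 6, 8, 10, 12, 14, 16, 18, 20}

{2, 4, 6, 8, 10, 12, 14, 16, 18, 20}


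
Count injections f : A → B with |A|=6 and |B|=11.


An injection sends each of |A| = 6 inputs to a distinct output in B.
# injections = |B|·(|B|-1)·…·(|B|-|A|+1) = 11! / (11 - 6)!
= 11 × 10 × 9 × 8 × 7 × 6
= 332640

Number of injections = 332640


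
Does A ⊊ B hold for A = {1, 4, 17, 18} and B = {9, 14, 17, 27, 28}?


A ⊂ B requires: A ⊆ B AND A ≠ B.
A ⊆ B? No
A ⊄ B, so A is not a proper subset.

No, A is not a proper subset of B


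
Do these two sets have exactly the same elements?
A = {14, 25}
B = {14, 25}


Two sets are equal iff they have exactly the same elements.
A = {14, 25}
B = {14, 25}
Same elements → A = B

Yes, A = B


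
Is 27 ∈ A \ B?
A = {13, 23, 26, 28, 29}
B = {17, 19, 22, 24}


A = {13, 23, 26, 28, 29}, B = {17, 19, 22, 24}
A \ B = elements in A but not in B
A \ B = {13, 23, 26, 28, 29}
Checking if 27 ∈ A \ B
27 is not in A \ B → False

27 ∉ A \ B


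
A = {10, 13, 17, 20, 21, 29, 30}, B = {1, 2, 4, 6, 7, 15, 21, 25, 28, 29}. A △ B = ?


A △ B = (A \ B) ∪ (B \ A) = elements in exactly one of A or B
A \ B = {10, 13, 17, 20, 30}
B \ A = {1, 2, 4, 6, 7, 15, 25, 28}
A △ B = {1, 2, 4, 6, 7, 10, 13, 15, 17, 20, 25, 28, 30}

A △ B = {1, 2, 4, 6, 7, 10, 13, 15, 17, 20, 25, 28, 30}


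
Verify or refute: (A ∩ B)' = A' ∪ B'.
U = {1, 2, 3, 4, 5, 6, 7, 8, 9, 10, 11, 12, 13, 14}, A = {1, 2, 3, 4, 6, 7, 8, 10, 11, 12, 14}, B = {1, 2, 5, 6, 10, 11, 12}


LHS: A ∩ B = {1, 2, 6, 10, 11, 12}
(A ∩ B)' = U \ (A ∩ B) = {3, 4, 5, 7, 8, 9, 13, 14}
A' = {5, 9, 13}, B' = {3, 4, 7, 8, 9, 13, 14}
Claimed RHS: A' ∪ B' = {3, 4, 5, 7, 8, 9, 13, 14}
Identity is VALID: LHS = RHS = {3, 4, 5, 7, 8, 9, 13, 14} ✓

Identity is valid. (A ∩ B)' = A' ∪ B' = {3, 4, 5, 7, 8, 9, 13, 14}


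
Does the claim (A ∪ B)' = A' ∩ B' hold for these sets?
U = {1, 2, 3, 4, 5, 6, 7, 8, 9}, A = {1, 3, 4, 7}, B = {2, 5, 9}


LHS: A ∪ B = {1, 2, 3, 4, 5, 7, 9}
(A ∪ B)' = U \ (A ∪ B) = {6, 8}
A' = {2, 5, 6, 8, 9}, B' = {1, 3, 4, 6, 7, 8}
Claimed RHS: A' ∩ B' = {6, 8}
Identity is VALID: LHS = RHS = {6, 8} ✓

Identity is valid. (A ∪ B)' = A' ∩ B' = {6, 8}


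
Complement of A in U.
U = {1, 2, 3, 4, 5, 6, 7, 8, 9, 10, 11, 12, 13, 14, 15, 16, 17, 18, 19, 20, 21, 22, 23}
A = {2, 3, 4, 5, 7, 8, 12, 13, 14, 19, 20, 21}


Aᶜ = U \ A = elements in U but not in A
U = {1, 2, 3, 4, 5, 6, 7, 8, 9, 10, 11, 12, 13, 14, 15, 16, 17, 18, 19, 20, 21, 22, 23}
A = {2, 3, 4, 5, 7, 8, 12, 13, 14, 19, 20, 21}
Aᶜ = {1, 6, 9, 10, 11, 15, 16, 17, 18, 22, 23}

Aᶜ = {1, 6, 9, 10, 11, 15, 16, 17, 18, 22, 23}


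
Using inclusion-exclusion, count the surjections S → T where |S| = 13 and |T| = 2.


n = |S| = 13, k = |T| = 2. Surjections via inclusion-exclusion:
S(n,k) = Σ(-1)^i × C(k,i) × (k-i)^n, i=0 to k
i=0: (-1)^0×C(2,0)×2^13 = 8192
i=1: (-1)^1×C(2,1)×1^13 = -2
i=2: (-1)^2×C(2,2)×0^13 = 0
Total = 8190

Number of surjections = 8190


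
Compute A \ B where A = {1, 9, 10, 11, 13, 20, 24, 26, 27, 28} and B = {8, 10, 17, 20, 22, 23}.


A \ B = elements in A but not in B
A = {1, 9, 10, 11, 13, 20, 24, 26, 27, 28}
B = {8, 10, 17, 20, 22, 23}
Remove from A any elements in B
A \ B = {1, 9, 11, 13, 24, 26, 27, 28}

A \ B = {1, 9, 11, 13, 24, 26, 27, 28}


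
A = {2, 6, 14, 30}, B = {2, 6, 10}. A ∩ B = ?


A ∩ B = elements in both A and B
A = {2, 6, 14, 30}
B = {2, 6, 10}
A ∩ B = {2, 6}

A ∩ B = {2, 6}


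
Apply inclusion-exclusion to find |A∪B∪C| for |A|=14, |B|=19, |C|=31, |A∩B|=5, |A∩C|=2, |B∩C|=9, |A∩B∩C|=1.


|A∪B∪C| = |A|+|B|+|C| - |A∩B|-|A∩C|-|B∩C| + |A∩B∩C|
= 14+19+31 - 5-2-9 + 1
= 64 - 16 + 1
= 49

|A ∪ B ∪ C| = 49


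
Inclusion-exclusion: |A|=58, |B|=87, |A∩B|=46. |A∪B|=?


|A ∪ B| = |A| + |B| - |A ∩ B|
= 58 + 87 - 46
= 99

|A ∪ B| = 99


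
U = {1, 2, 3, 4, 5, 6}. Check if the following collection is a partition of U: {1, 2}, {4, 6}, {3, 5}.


A partition requires: (1) non-empty parts, (2) pairwise disjoint, (3) union = U
Parts: {1, 2}, {4, 6}, {3, 5}
Union of parts: {1, 2, 3, 4, 5, 6}
U = {1, 2, 3, 4, 5, 6}
All non-empty? True
Pairwise disjoint? True
Covers U? True

Yes, valid partition


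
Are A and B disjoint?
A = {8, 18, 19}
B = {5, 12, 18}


Disjoint means A ∩ B = ∅.
A ∩ B = {18}
A ∩ B ≠ ∅, so A and B are NOT disjoint.

No, A and B are not disjoint (A ∩ B = {18})


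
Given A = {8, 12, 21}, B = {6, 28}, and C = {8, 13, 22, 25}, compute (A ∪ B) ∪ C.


A ∪ B = {6, 8, 12, 21, 28}
(A ∪ B) ∪ C = {6, 8, 12, 13, 21, 22, 25, 28}

A ∪ B ∪ C = {6, 8, 12, 13, 21, 22, 25, 28}


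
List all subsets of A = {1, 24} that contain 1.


A subset of A contains 1 iff the remaining 1 elements form any subset of A \ {1}.
Count: 2^(n-1) = 2^1 = 2
Subsets containing 1: {1}, {1, 24}

Subsets containing 1 (2 total): {1}, {1, 24}


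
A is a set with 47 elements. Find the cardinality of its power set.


Number of subsets = 2^n
= 2^47
= 140737488355328

|P(A)| = 140737488355328


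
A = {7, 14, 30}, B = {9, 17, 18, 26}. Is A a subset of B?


A ⊆ B means every element of A is in B.
Elements in A not in B: {7, 14, 30}
So A ⊄ B.

No, A ⊄ B


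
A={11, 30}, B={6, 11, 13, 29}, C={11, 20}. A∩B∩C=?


A ∩ B = {11}
(A ∩ B) ∩ C = {11}

A ∩ B ∩ C = {11}


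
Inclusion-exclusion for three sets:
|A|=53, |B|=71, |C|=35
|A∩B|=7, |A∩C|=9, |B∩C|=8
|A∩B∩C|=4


|A∪B∪C| = |A|+|B|+|C| - |A∩B|-|A∩C|-|B∩C| + |A∩B∩C|
= 53+71+35 - 7-9-8 + 4
= 159 - 24 + 4
= 139

|A ∪ B ∪ C| = 139


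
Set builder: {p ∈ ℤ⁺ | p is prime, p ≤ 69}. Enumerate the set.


Checking each candidate:
Condition: primes ≤ 69
Result = {2, 3, 5, 7, 11, 13, 17, 19, 23, 29, 31, 37, 41, 43, 47, 53, 59, 61, 67}

{2, 3, 5, 7, 11, 13, 17, 19, 23, 29, 31, 37, 41, 43, 47, 53, 59, 61, 67}


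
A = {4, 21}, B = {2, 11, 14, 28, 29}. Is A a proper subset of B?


A ⊂ B requires: A ⊆ B AND A ≠ B.
A ⊆ B? No
A ⊄ B, so A is not a proper subset.

No, A is not a proper subset of B


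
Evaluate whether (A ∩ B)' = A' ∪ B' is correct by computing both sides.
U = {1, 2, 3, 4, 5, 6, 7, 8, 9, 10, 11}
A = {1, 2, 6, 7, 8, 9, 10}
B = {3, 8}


LHS: A ∩ B = {8}
(A ∩ B)' = U \ (A ∩ B) = {1, 2, 3, 4, 5, 6, 7, 9, 10, 11}
A' = {3, 4, 5, 11}, B' = {1, 2, 4, 5, 6, 7, 9, 10, 11}
Claimed RHS: A' ∪ B' = {1, 2, 3, 4, 5, 6, 7, 9, 10, 11}
Identity is VALID: LHS = RHS = {1, 2, 3, 4, 5, 6, 7, 9, 10, 11} ✓

Identity is valid. (A ∩ B)' = A' ∪ B' = {1, 2, 3, 4, 5, 6, 7, 9, 10, 11}


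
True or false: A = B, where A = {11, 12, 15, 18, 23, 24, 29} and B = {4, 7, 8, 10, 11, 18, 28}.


Two sets are equal iff they have exactly the same elements.
A = {11, 12, 15, 18, 23, 24, 29}
B = {4, 7, 8, 10, 11, 18, 28}
Differences: {4, 7, 8, 10, 12, 15, 23, 24, 28, 29}
A ≠ B

No, A ≠ B


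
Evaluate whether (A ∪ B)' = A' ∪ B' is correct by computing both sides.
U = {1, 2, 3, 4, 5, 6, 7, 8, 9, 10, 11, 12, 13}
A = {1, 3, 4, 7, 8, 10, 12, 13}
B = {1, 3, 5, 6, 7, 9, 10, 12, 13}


LHS: A ∪ B = {1, 3, 4, 5, 6, 7, 8, 9, 10, 12, 13}
(A ∪ B)' = U \ (A ∪ B) = {2, 11}
A' = {2, 5, 6, 9, 11}, B' = {2, 4, 8, 11}
Claimed RHS: A' ∪ B' = {2, 4, 5, 6, 8, 9, 11}
Identity is INVALID: LHS = {2, 11} but the RHS claimed here equals {2, 4, 5, 6, 8, 9, 11}. The correct form is (A ∪ B)' = A' ∩ B'.

Identity is invalid: (A ∪ B)' = {2, 11} but A' ∪ B' = {2, 4, 5, 6, 8, 9, 11}. The correct De Morgan law is (A ∪ B)' = A' ∩ B'.


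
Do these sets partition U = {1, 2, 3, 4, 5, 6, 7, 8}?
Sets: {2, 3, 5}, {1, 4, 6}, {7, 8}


A partition requires: (1) non-empty parts, (2) pairwise disjoint, (3) union = U
Parts: {2, 3, 5}, {1, 4, 6}, {7, 8}
Union of parts: {1, 2, 3, 4, 5, 6, 7, 8}
U = {1, 2, 3, 4, 5, 6, 7, 8}
All non-empty? True
Pairwise disjoint? True
Covers U? True

Yes, valid partition


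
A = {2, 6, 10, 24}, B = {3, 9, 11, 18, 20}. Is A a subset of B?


A ⊆ B means every element of A is in B.
Elements in A not in B: {2, 6, 10, 24}
So A ⊄ B.

No, A ⊄ B


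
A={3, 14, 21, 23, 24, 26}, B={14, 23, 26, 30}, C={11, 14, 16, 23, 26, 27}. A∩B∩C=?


A ∩ B = {14, 23, 26}
(A ∩ B) ∩ C = {14, 23, 26}

A ∩ B ∩ C = {14, 23, 26}


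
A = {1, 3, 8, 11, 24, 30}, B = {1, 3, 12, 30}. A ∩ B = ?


A ∩ B = elements in both A and B
A = {1, 3, 8, 11, 24, 30}
B = {1, 3, 12, 30}
A ∩ B = {1, 3, 30}

A ∩ B = {1, 3, 30}


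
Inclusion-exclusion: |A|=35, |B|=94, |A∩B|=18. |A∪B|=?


|A ∪ B| = |A| + |B| - |A ∩ B|
= 35 + 94 - 18
= 111

|A ∪ B| = 111


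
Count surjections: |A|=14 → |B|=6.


n = |A| = 14, k = |B| = 6. Surjections via inclusion-exclusion:
S(n,k) = Σ(-1)^i × C(k,i) × (k-i)^n, i=0 to k
i=0: (-1)^0×C(6,0)×6^14 = 78364164096
i=1: (-1)^1×C(6,1)×5^14 = -36621093750
i=2: (-1)^2×C(6,2)×4^14 = 4026531840
i=3: (-1)^3×C(6,3)×3^14 = -95659380
i=4: (-1)^4×C(6,4)×2^14 = 245760
i=5: (-1)^5×C(6,5)×1^14 = -6
i=6: (-1)^6×C(6,6)×0^14 = 0
Total = 45674188560

Number of surjections = 45674188560


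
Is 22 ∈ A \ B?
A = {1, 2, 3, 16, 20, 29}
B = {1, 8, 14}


A = {1, 2, 3, 16, 20, 29}, B = {1, 8, 14}
A \ B = elements in A but not in B
A \ B = {2, 3, 16, 20, 29}
Checking if 22 ∈ A \ B
22 is not in A \ B → False

22 ∉ A \ B


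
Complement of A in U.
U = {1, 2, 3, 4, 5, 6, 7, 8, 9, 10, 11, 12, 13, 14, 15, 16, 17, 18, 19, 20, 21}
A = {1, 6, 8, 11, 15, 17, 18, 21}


Aᶜ = U \ A = elements in U but not in A
U = {1, 2, 3, 4, 5, 6, 7, 8, 9, 10, 11, 12, 13, 14, 15, 16, 17, 18, 19, 20, 21}
A = {1, 6, 8, 11, 15, 17, 18, 21}
Aᶜ = {2, 3, 4, 5, 7, 9, 10, 12, 13, 14, 16, 19, 20}

Aᶜ = {2, 3, 4, 5, 7, 9, 10, 12, 13, 14, 16, 19, 20}


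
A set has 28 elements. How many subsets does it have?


Number of subsets = 2^n
= 2^28
= 268435456

|P(A)| = 268435456


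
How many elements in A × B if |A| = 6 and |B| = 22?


|A × B| = |A| × |B|
= 6 × 22
= 132

|A × B| = 132


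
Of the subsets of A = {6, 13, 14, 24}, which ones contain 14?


A subset of A contains 14 iff the remaining 3 elements form any subset of A \ {14}.
Count: 2^(n-1) = 2^3 = 8
Subsets containing 14: {14}, {6, 14}, {13, 14}, {14, 24}, {6, 13, 14}, {6, 14, 24}, {13, 14, 24}, {6, 13, 14, 24}

Subsets containing 14 (8 total): {14}, {6, 14}, {13, 14}, {14, 24}, {6, 13, 14}, {6, 14, 24}, {13, 14, 24}, {6, 13, 14, 24}


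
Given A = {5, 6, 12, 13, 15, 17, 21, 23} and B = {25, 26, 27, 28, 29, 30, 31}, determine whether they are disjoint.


Disjoint means A ∩ B = ∅.
A ∩ B = ∅
A ∩ B = ∅, so A and B are disjoint.

Yes, A and B are disjoint


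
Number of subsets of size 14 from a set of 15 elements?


C(n,k) = n! / (k!(n-k)!)
C(15,14) = 15! / (14!1!)
= 15

C(15,14) = 15


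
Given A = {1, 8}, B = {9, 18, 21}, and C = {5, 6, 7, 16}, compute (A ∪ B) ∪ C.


A ∪ B = {1, 8, 9, 18, 21}
(A ∪ B) ∪ C = {1, 5, 6, 7, 8, 9, 16, 18, 21}

A ∪ B ∪ C = {1, 5, 6, 7, 8, 9, 16, 18, 21}


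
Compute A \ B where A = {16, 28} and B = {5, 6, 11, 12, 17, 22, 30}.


A \ B = elements in A but not in B
A = {16, 28}
B = {5, 6, 11, 12, 17, 22, 30}
Remove from A any elements in B
A \ B = {16, 28}

A \ B = {16, 28}


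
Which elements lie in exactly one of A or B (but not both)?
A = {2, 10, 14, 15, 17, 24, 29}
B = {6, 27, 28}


A △ B = (A \ B) ∪ (B \ A) = elements in exactly one of A or B
A \ B = {2, 10, 14, 15, 17, 24, 29}
B \ A = {6, 27, 28}
A △ B = {2, 6, 10, 14, 15, 17, 24, 27, 28, 29}

A △ B = {2, 6, 10, 14, 15, 17, 24, 27, 28, 29}


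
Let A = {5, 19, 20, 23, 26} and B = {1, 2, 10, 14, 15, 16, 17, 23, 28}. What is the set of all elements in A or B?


A ∪ B = all elements in A or B (or both)
A = {5, 19, 20, 23, 26}
B = {1, 2, 10, 14, 15, 16, 17, 23, 28}
A ∪ B = {1, 2, 5, 10, 14, 15, 16, 17, 19, 20, 23, 26, 28}

A ∪ B = {1, 2, 5, 10, 14, 15, 16, 17, 19, 20, 23, 26, 28}


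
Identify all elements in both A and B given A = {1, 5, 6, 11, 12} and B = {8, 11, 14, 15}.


A = {1, 5, 6, 11, 12}
B = {8, 11, 14, 15}
Region: in both A and B
Elements: {11}

Elements in both A and B: {11}


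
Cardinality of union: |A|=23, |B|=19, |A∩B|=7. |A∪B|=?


|A ∪ B| = |A| + |B| - |A ∩ B|
= 23 + 19 - 7
= 35

|A ∪ B| = 35


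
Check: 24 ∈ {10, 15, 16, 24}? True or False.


A = {10, 15, 16, 24}
Checking if 24 is in A
24 is in A → True

24 ∈ A


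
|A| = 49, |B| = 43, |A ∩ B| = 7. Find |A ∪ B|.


|A ∪ B| = |A| + |B| - |A ∩ B|
= 49 + 43 - 7
= 85

|A ∪ B| = 85


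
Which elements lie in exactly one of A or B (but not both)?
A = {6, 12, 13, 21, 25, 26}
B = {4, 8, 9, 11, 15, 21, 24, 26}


A △ B = (A \ B) ∪ (B \ A) = elements in exactly one of A or B
A \ B = {6, 12, 13, 25}
B \ A = {4, 8, 9, 11, 15, 24}
A △ B = {4, 6, 8, 9, 11, 12, 13, 15, 24, 25}

A △ B = {4, 6, 8, 9, 11, 12, 13, 15, 24, 25}


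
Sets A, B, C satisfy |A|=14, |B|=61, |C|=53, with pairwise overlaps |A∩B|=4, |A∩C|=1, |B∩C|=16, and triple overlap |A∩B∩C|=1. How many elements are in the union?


|A∪B∪C| = |A|+|B|+|C| - |A∩B|-|A∩C|-|B∩C| + |A∩B∩C|
= 14+61+53 - 4-1-16 + 1
= 128 - 21 + 1
= 108

|A ∪ B ∪ C| = 108


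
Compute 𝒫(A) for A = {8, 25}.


|A| = 2, so |P(A)| = 2^2 = 4
Enumerate subsets by cardinality (0 to 2):
∅, {8}, {25}, {8, 25}

P(A) has 4 subsets: ∅, {8}, {25}, {8, 25}


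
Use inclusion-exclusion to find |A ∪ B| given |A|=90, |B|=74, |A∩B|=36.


|A ∪ B| = |A| + |B| - |A ∩ B|
= 90 + 74 - 36
= 128

|A ∪ B| = 128


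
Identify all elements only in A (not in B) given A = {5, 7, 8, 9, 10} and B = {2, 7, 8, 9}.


A = {5, 7, 8, 9, 10}
B = {2, 7, 8, 9}
Region: only in A (not in B)
Elements: {5, 10}

Elements only in A (not in B): {5, 10}


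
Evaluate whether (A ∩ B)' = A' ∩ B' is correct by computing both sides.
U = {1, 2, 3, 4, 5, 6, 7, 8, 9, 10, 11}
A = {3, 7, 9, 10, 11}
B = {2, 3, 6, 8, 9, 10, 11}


LHS: A ∩ B = {3, 9, 10, 11}
(A ∩ B)' = U \ (A ∩ B) = {1, 2, 4, 5, 6, 7, 8}
A' = {1, 2, 4, 5, 6, 8}, B' = {1, 4, 5, 7}
Claimed RHS: A' ∩ B' = {1, 4, 5}
Identity is INVALID: LHS = {1, 2, 4, 5, 6, 7, 8} but the RHS claimed here equals {1, 4, 5}. The correct form is (A ∩ B)' = A' ∪ B'.

Identity is invalid: (A ∩ B)' = {1, 2, 4, 5, 6, 7, 8} but A' ∩ B' = {1, 4, 5}. The correct De Morgan law is (A ∩ B)' = A' ∪ B'.


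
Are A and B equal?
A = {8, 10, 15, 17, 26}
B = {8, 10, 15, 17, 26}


Two sets are equal iff they have exactly the same elements.
A = {8, 10, 15, 17, 26}
B = {8, 10, 15, 17, 26}
Same elements → A = B

Yes, A = B


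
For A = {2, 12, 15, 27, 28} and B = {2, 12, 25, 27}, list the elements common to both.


A ∩ B = elements in both A and B
A = {2, 12, 15, 27, 28}
B = {2, 12, 25, 27}
A ∩ B = {2, 12, 27}

A ∩ B = {2, 12, 27}


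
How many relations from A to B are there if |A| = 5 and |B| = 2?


A relation from A to B is any subset of A × B.
|A × B| = 5 × 2 = 10
# relations = 2^|A × B| = 2^10 = 1024

Number of relations = 1024


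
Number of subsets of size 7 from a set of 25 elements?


C(n,k) = n! / (k!(n-k)!)
C(25,7) = 25! / (7!18!)
= 480700

C(25,7) = 480700


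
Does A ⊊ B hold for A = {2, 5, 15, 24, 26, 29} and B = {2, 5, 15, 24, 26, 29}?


A ⊂ B requires: A ⊆ B AND A ≠ B.
A ⊆ B? Yes
A = B? Yes
A = B, so A is not a PROPER subset.

No, A is not a proper subset of B


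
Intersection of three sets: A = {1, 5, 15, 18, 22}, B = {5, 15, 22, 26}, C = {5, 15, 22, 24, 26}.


A ∩ B = {5, 15, 22}
(A ∩ B) ∩ C = {5, 15, 22}

A ∩ B ∩ C = {5, 15, 22}


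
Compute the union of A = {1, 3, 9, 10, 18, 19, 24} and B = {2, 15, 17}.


A ∪ B = all elements in A or B (or both)
A = {1, 3, 9, 10, 18, 19, 24}
B = {2, 15, 17}
A ∪ B = {1, 2, 3, 9, 10, 15, 17, 18, 19, 24}

A ∪ B = {1, 2, 3, 9, 10, 15, 17, 18, 19, 24}


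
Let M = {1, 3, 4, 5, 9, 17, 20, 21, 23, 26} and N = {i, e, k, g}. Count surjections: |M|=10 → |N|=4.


n = |M| = 10, k = |N| = 4. Surjections via inclusion-exclusion:
S(n,k) = Σ(-1)^i × C(k,i) × (k-i)^n, i=0 to k
i=0: (-1)^0×C(4,0)×4^10 = 1048576
i=1: (-1)^1×C(4,1)×3^10 = -236196
i=2: (-1)^2×C(4,2)×2^10 = 6144
i=3: (-1)^3×C(4,3)×1^10 = -4
i=4: (-1)^4×C(4,4)×0^10 = 0
Total = 818520

Number of surjections = 818520


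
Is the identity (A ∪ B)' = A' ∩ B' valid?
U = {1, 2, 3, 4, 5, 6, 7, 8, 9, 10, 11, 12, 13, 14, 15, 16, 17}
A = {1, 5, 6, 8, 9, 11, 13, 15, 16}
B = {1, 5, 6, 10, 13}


LHS: A ∪ B = {1, 5, 6, 8, 9, 10, 11, 13, 15, 16}
(A ∪ B)' = U \ (A ∪ B) = {2, 3, 4, 7, 12, 14, 17}
A' = {2, 3, 4, 7, 10, 12, 14, 17}, B' = {2, 3, 4, 7, 8, 9, 11, 12, 14, 15, 16, 17}
Claimed RHS: A' ∩ B' = {2, 3, 4, 7, 12, 14, 17}
Identity is VALID: LHS = RHS = {2, 3, 4, 7, 12, 14, 17} ✓

Identity is valid. (A ∪ B)' = A' ∩ B' = {2, 3, 4, 7, 12, 14, 17}


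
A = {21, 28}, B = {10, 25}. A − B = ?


A \ B = elements in A but not in B
A = {21, 28}
B = {10, 25}
Remove from A any elements in B
A \ B = {21, 28}

A \ B = {21, 28}


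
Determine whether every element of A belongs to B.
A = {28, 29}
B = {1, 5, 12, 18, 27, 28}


A ⊆ B means every element of A is in B.
Elements in A not in B: {29}
So A ⊄ B.

No, A ⊄ B


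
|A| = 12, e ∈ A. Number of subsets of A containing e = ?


Subsets of A containing e correspond to subsets of A \ {e}, which has 11 elements.
Count = 2^(n-1) = 2^11
= 2048

Number of subsets containing e = 2048


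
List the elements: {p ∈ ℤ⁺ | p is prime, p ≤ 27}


Checking each candidate:
Condition: primes ≤ 27
Result = {2, 3, 5, 7, 11, 13, 17, 19, 23}

{2, 3, 5, 7, 11, 13, 17, 19, 23}


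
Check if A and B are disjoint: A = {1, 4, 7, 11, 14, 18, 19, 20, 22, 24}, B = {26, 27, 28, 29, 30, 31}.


Disjoint means A ∩ B = ∅.
A ∩ B = ∅
A ∩ B = ∅, so A and B are disjoint.

Yes, A and B are disjoint


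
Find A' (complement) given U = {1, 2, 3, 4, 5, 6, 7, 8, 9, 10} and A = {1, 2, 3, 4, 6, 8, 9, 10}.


Aᶜ = U \ A = elements in U but not in A
U = {1, 2, 3, 4, 5, 6, 7, 8, 9, 10}
A = {1, 2, 3, 4, 6, 8, 9, 10}
Aᶜ = {5, 7}

Aᶜ = {5, 7}


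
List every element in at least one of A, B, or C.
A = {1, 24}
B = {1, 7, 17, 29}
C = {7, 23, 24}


A ∪ B = {1, 7, 17, 24, 29}
(A ∪ B) ∪ C = {1, 7, 17, 23, 24, 29}

A ∪ B ∪ C = {1, 7, 17, 23, 24, 29}


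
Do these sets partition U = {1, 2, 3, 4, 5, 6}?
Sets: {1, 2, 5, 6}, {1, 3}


A partition requires: (1) non-empty parts, (2) pairwise disjoint, (3) union = U
Parts: {1, 2, 5, 6}, {1, 3}
Union of parts: {1, 2, 3, 5, 6}
U = {1, 2, 3, 4, 5, 6}
All non-empty? True
Pairwise disjoint? False
Covers U? False

No, not a valid partition


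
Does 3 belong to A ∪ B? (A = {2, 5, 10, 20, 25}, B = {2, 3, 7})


A = {2, 5, 10, 20, 25}, B = {2, 3, 7}
A ∪ B = all elements in A or B
A ∪ B = {2, 3, 5, 7, 10, 20, 25}
Checking if 3 ∈ A ∪ B
3 is in A ∪ B → True

3 ∈ A ∪ B


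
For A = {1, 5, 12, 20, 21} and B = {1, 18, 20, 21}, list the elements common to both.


A ∩ B = elements in both A and B
A = {1, 5, 12, 20, 21}
B = {1, 18, 20, 21}
A ∩ B = {1, 20, 21}

A ∩ B = {1, 20, 21}


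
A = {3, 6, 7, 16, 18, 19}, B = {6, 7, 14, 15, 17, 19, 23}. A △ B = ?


A △ B = (A \ B) ∪ (B \ A) = elements in exactly one of A or B
A \ B = {3, 16, 18}
B \ A = {14, 15, 17, 23}
A △ B = {3, 14, 15, 16, 17, 18, 23}

A △ B = {3, 14, 15, 16, 17, 18, 23}


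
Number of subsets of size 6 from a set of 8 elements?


C(n,k) = n! / (k!(n-k)!)
C(8,6) = 8! / (6!2!)
= 28

C(8,6) = 28


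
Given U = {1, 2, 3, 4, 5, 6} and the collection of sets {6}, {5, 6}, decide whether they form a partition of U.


A partition requires: (1) non-empty parts, (2) pairwise disjoint, (3) union = U
Parts: {6}, {5, 6}
Union of parts: {5, 6}
U = {1, 2, 3, 4, 5, 6}
All non-empty? True
Pairwise disjoint? False
Covers U? False

No, not a valid partition


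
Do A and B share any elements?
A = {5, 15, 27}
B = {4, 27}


Disjoint means A ∩ B = ∅.
A ∩ B = {27}
A ∩ B ≠ ∅, so A and B are NOT disjoint.

Yes — A and B share the element(s) of A ∩ B = {27}, so they are not disjoint


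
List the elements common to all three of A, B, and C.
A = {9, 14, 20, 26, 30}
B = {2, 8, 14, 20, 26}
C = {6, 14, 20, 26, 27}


A ∩ B = {14, 20, 26}
(A ∩ B) ∩ C = {14, 20, 26}

A ∩ B ∩ C = {14, 20, 26}


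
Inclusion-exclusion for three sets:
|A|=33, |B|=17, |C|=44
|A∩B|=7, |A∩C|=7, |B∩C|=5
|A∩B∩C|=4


|A∪B∪C| = |A|+|B|+|C| - |A∩B|-|A∩C|-|B∩C| + |A∩B∩C|
= 33+17+44 - 7-7-5 + 4
= 94 - 19 + 4
= 79

|A ∪ B ∪ C| = 79


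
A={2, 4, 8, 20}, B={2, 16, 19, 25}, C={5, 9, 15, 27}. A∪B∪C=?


A ∪ B = {2, 4, 8, 16, 19, 20, 25}
(A ∪ B) ∪ C = {2, 4, 5, 8, 9, 15, 16, 19, 20, 25, 27}

A ∪ B ∪ C = {2, 4, 5, 8, 9, 15, 16, 19, 20, 25, 27}


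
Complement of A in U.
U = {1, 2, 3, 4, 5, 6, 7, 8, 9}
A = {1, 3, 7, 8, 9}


Aᶜ = U \ A = elements in U but not in A
U = {1, 2, 3, 4, 5, 6, 7, 8, 9}
A = {1, 3, 7, 8, 9}
Aᶜ = {2, 4, 5, 6}

Aᶜ = {2, 4, 5, 6}


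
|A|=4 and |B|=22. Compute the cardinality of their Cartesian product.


|A × B| = |A| × |B|
= 4 × 22
= 88

|A × B| = 88


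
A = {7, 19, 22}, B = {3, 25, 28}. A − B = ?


A \ B = elements in A but not in B
A = {7, 19, 22}
B = {3, 25, 28}
Remove from A any elements in B
A \ B = {7, 19, 22}

A \ B = {7, 19, 22}


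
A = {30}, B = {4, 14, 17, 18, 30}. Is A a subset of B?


A ⊆ B means every element of A is in B.
All elements of A are in B.
So A ⊆ B.

Yes, A ⊆ B


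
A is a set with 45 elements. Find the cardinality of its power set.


Number of subsets = 2^n
= 2^45
= 35184372088832

|P(A)| = 35184372088832


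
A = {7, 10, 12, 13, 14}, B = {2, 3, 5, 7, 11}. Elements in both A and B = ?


A = {7, 10, 12, 13, 14}
B = {2, 3, 5, 7, 11}
Region: in both A and B
Elements: {7}

Elements in both A and B: {7}
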